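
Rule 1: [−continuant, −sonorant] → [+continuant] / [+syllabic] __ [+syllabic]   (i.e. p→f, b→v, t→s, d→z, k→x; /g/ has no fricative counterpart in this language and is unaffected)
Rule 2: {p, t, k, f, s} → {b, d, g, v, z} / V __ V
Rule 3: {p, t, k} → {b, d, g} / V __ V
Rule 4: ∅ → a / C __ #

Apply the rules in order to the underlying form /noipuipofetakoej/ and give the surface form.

noivuivovezaxoeja

Rule 1 (intervocalic spirantization): /p/ is a stop between vowels /i/ and /u/, so it spirantizes to the fricative [f]. /p/ is a stop between vowels /i/ and /o/, so it spirantizes to the fricative [f]. /t/ is a stop between vowels /e/ and /a/, so it spirantizes to the fricative [s]. /k/ is a stop between vowels /a/ and /o/, so it spirantizes to the fricative [x]. /noipuipofetakoej/ → noifuifofesaxoej.
Rule 2 (intervocalic voicing): /f/ is a voiceless obstruent between vowels /i/ and /u/, so it voices to [v]. /f/ is a voiceless obstruent between vowels /i/ and /o/, so it voices to [v]. /f/ is a voiceless obstruent between vowels /o/ and /e/, so it voices to [v]. /s/ is a voiceless obstruent between vowels /e/ and /a/, so it voices to [z]. /noifuifofesaxoej/ → noivuivovezaxoej.
Rule 3 (intervocalic voicing): no segment meets the environment; /noivuivovezaxoej/ is unchanged.
Rule 4 (final a-epenthesis): the form ends in the consonant /j/, so [a] is inserted word-finally. /noivuivovezaxoej/ → noivuivovezaxoeja.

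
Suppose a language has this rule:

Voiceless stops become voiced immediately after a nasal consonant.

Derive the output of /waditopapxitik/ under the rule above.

No segment of /waditopapxitik/ meets the structural description of the rule, so the form surfaces unchanged.

waditopapxitik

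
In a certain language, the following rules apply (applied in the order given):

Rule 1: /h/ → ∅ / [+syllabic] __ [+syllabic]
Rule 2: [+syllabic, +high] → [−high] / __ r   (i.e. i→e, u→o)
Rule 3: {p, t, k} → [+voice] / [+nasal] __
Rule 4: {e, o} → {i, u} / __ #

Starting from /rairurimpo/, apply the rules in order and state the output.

raerorimbu

Rule 1 (intervocalic h-deletion): no segment meets the environment; /rairurimpo/ is unchanged.
Rule 2 (pre-rhotic lowering): /i/ is a high vowel immediately before /r/, so it lowers to [e]. /u/ is a high vowel immediately before /r/, so it lowers to [o]. /rairurimpo/ → raerorimpo.
Rule 3 (post-nasal voicing): /p/ is a voiceless stop immediately after the nasal /m/, so it voices to [b]. /raerorimpo/ → raerorimbo.
Rule 4 (final vowel raising): /o/ is a mid vowel in word-final position, so it raises to [u]. /raerorimbo/ → raerorimbu.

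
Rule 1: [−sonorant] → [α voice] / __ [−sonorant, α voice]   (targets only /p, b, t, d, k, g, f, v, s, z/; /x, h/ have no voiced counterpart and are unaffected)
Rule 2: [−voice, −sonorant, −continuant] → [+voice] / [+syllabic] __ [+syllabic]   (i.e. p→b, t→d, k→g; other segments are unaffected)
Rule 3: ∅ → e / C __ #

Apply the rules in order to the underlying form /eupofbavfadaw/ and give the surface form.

eubovbaffadawe

Rule 1 (regressive voicing assimilation): /f/ precedes the voiced obstruent /b/, so it voices to [v] by assimilation. /v/ precedes the voiceless obstruent /f/, so it devoices to [f] by assimilation. /eupofbavfadaw/ → eupovbaffadaw.
Rule 2 (intervocalic voicing): /p/ is a voiceless stop between vowels /u/ and /o/, so it voices to [b]. /eupovbaffadaw/ → eubovbaffadaw.
Rule 3 (final e-epenthesis): the form ends in the consonant /w/, so [e] is inserted word-finally. /eubovbaffadaw/ → eubovbaffadawe.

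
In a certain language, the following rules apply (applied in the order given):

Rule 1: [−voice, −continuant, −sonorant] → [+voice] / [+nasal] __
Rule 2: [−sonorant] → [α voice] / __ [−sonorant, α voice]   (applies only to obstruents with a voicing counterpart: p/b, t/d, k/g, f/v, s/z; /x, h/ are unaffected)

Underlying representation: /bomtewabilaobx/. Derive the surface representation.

Rule 1 (post-nasal voicing): /t/ is a voiceless stop immediately after the nasal /m/, so it voices to [d]. /bomtewabilaobx/ → bomdewabilaobx.
Rule 2 (regressive voicing assimilation): /b/ precedes the voiceless obstruent /x/, so it devoices to [p] by assimilation. /bomdewabilaobx/ → bomdewabilaopx.

bomdewabilaopx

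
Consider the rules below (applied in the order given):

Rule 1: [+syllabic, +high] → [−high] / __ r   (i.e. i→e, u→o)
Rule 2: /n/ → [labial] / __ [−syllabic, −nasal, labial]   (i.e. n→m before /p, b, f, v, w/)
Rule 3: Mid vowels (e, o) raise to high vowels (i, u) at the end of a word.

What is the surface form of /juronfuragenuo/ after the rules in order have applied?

joromforagenuu

Rule 1 (pre-rhotic lowering): /u/ is a high vowel immediately before /r/, so it lowers to [o]. /u/ is a high vowel immediately before /r/, so it lowers to [o]. /juronfuragenuo/ → joronforagenuo.
Rule 2 (nasal place assimilation): /n/ precedes the labial consonant /f/, so it assimilates in place to [m]. /joronforagenuo/ → joromforagenuo.
Rule 3 (final vowel raising): /o/ is a mid vowel in word-final position, so it raises to [u]. /joromforagenuo/ → joromforagenuu.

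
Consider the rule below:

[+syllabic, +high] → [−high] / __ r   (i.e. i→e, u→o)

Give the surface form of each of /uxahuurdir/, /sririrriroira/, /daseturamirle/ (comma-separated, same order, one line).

uxahuorder, srererreroera, dasetoramerle

/uxahuurdir/: /u/ is a high vowel immediately before /r/, so it lowers to [o]. /i/ is a high vowel immediately before /r/, so it lowers to [e]. → [uxahuorder].
/sririrriroira/: /i/ is a high vowel immediately before /r/, so it lowers to [e]. /i/ is a high vowel immediately before /r/, so it lowers to [e]. /i/ is a high vowel immediately before /r/, so it lowers to [e]. /i/ is a high vowel immediately before /r/, so it lowers to [e]. → [srererreroera].
/daseturamirle/: /u/ is a high vowel immediately before /r/, so it lowers to [o]. /i/ is a high vowel immediately before /r/, so it lowers to [e]. → [dasetoramerle].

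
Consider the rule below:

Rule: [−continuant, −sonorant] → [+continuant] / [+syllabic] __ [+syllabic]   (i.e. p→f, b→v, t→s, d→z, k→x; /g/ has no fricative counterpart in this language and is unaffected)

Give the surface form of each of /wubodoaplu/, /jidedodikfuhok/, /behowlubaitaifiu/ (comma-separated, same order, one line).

/wubodoaplu/: /b/ is a stop between vowels /u/ and /o/, so it spirantizes to the fricative [v]. /d/ is a stop between vowels /o/ and /o/, so it spirantizes to the fricative [z]. → [wuvozoaplu].
/jidedodikfuhok/: /d/ is a stop between vowels /i/ and /e/, so it spirantizes to the fricative [z]. /d/ is a stop between vowels /e/ and /o/, so it spirantizes to the fricative [z]. /d/ is a stop between vowels /o/ and /i/, so it spirantizes to the fricative [z]. → [jizezozikfuhok].
/behowlubaitaifiu/: /b/ is a stop between vowels /u/ and /a/, so it spirantizes to the fricative [v]. /t/ is a stop between vowels /i/ and /a/, so it spirantizes to the fricative [s]. → [behowluvaisaifiu].

wuvozoaplu, jizezozikfuhok, behowluvaisaifiu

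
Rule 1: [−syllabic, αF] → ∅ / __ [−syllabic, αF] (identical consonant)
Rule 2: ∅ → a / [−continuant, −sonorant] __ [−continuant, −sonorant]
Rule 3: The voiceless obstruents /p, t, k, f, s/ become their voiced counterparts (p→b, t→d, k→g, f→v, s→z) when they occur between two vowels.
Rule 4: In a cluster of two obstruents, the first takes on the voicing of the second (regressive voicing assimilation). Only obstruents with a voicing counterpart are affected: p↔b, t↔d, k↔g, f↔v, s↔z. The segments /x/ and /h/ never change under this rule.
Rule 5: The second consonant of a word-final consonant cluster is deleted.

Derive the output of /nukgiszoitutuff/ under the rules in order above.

nugagizzoiduduf

Rule 1 (degemination): /ff/ is a geminate; the first /f/ deletes. /nukgiszoitutuff/ → nukgiszoitutuf.
Rule 2 (stop-cluster a-epenthesis): /k/ and /g/ form a stop–stop cluster, so [a] is inserted between them. /nukgiszoitutuf/ → nukagiszoitutuf.
Rule 3 (intervocalic voicing): /k/ is a voiceless obstruent between vowels /u/ and /a/, so it voices to [g]. /t/ is a voiceless obstruent between vowels /i/ and /u/, so it voices to [d]. /t/ is a voiceless obstruent between vowels /u/ and /u/, so it voices to [d]. /nukagiszoitutuf/ → nugagiszoiduduf.
Rule 4 (regressive voicing assimilation): /s/ precedes the voiced obstruent /z/, so it voices to [z] by assimilation. /nugagiszoiduduf/ → nugagizzoiduduf.
Rule 5 (final cluster simplification): no segment meets the environment; /nugagizzoiduduf/ is unchanged.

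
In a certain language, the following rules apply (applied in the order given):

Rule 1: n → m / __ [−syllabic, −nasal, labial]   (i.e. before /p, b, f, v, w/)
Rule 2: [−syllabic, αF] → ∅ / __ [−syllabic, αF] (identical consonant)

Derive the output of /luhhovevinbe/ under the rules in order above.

luhovevimbe

Rule 1 (nasal place assimilation): /n/ precedes the labial consonant /b/, so it assimilates in place to [m]. /luhhovevinbe/ → luhhovevimbe.
Rule 2 (degemination): /hh/ is a geminate; the first /h/ deletes. /luhhovevimbe/ → luhovevimbe.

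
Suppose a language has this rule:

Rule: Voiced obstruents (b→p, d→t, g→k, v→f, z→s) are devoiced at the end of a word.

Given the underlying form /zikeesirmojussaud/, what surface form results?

zikeesirmojussaut

Scanning /zikeesirmojussaud/: /z/ at position 1 is not in the conditioning environment; /d/ is a voiced obstruent in word-final position, so it devoices to [t].
Result: [zikeesirmojussaut].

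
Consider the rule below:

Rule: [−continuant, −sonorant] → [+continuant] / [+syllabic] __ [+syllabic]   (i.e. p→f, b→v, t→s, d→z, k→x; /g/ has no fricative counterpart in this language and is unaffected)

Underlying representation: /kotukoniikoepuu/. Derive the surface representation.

kosuxoniixoefuu

Scanning /kotukoniikoepuu/: /k/ at position 1 is not in the conditioning environment; /t/ is a stop between vowels /o/ and /u/, so it spirantizes to the fricative [s]; /k/ is a stop between vowels /u/ and /o/, so it spirantizes to the fricative [x]; /k/ is a stop between vowels /i/ and /o/, so it spirantizes to the fricative [x]; /p/ is a stop between vowels /e/ and /u/, so it spirantizes to the fricative [f].
Result: [kosuxoniixoefuu].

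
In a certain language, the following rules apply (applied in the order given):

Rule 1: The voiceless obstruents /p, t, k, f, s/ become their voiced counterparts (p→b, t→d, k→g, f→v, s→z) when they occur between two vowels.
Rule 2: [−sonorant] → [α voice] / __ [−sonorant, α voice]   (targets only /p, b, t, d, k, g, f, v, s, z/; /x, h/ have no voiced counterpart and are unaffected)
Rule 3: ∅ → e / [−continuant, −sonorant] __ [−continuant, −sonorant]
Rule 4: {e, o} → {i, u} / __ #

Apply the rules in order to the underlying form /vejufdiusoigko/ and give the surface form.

Rule 1 (intervocalic voicing): /s/ is a voiceless obstruent between vowels /u/ and /o/, so it voices to [z]. /vejufdiusoigko/ → vejufdiuzoigko.
Rule 2 (regressive voicing assimilation): /f/ precedes the voiced obstruent /d/, so it voices to [v] by assimilation. /g/ precedes the voiceless obstruent /k/, so it devoices to [k] by assimilation. /vejufdiuzoigko/ → vejuvdiuzoikko.
Rule 3 (stop-cluster e-epenthesis): /k/ and /k/ form a stop–stop cluster, so [e] is inserted between them. /vejuvdiuzoikko/ → vejuvdiuzoikeko.
Rule 4 (final vowel raising): /o/ is a mid vowel in word-final position, so it raises to [u]. /vejuvdiuzoikeko/ → vejuvdiuzoikeku.

vejuvdiuzoikeku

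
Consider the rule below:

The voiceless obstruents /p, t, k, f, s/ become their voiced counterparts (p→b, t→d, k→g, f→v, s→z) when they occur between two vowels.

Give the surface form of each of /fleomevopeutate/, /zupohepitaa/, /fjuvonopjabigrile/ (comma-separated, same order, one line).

fleomevobeudade, zubohebidaa, fjuvonopjabigrile

/fleomevopeutate/: /p/ is a voiceless obstruent between vowels /o/ and /e/, so it voices to [b]. /t/ is a voiceless obstruent between vowels /u/ and /a/, so it voices to [d]. /t/ is a voiceless obstruent between vowels /a/ and /e/, so it voices to [d]. → [fleomevobeudade].
/zupohepitaa/: /p/ is a voiceless obstruent between vowels /u/ and /o/, so it voices to [b]. /p/ is a voiceless obstruent between vowels /e/ and /i/, so it voices to [b]. /t/ is a voiceless obstruent between vowels /i/ and /a/, so it voices to [d]. → [zubohebidaa].
/fjuvonopjabigrile/: the rule's environment is not met; surfaces unchanged as [fjuvonopjabigrile].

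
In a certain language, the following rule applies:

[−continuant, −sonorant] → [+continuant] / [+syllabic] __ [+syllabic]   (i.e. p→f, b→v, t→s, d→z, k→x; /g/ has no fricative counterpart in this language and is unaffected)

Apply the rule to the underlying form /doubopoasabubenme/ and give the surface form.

/b/ is a stop between vowels /u/ and /o/, so it spirantizes to the fricative [v].
/p/ is a stop between vowels /o/ and /o/, so it spirantizes to the fricative [f].
/b/ is a stop between vowels /a/ and /u/, so it spirantizes to the fricative [v].
/b/ is a stop between vowels /u/ and /e/, so it spirantizes to the fricative [v].
The other instance of /d/ does not occur in the required environment and remains unchanged.
Surface form: [douvofoasavuvenme].

douvofoasavuvenme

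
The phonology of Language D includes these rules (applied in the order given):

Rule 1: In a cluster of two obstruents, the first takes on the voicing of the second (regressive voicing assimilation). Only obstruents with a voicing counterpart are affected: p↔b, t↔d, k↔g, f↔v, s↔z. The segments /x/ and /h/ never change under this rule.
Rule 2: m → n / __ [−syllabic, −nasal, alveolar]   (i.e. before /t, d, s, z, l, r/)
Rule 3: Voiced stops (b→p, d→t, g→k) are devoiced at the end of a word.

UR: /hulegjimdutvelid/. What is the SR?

Rule 1 (regressive voicing assimilation): /t/ precedes the voiced obstruent /v/, so it voices to [d] by assimilation. /hulegjimdutvelid/ → hulegjimdudvelid.
Rule 2 (nasal place assimilation): /m/ precedes the alveolar consonant /d/, so it assimilates in place to [n]. /hulegjimdudvelid/ → hulegjindudvelid.
Rule 3 (final devoicing): /d/ is a voiced stop in word-final position, so it devoices to [t]. /hulegjindudvelid/ → hulegjindudvelit.

hulegjindudvelit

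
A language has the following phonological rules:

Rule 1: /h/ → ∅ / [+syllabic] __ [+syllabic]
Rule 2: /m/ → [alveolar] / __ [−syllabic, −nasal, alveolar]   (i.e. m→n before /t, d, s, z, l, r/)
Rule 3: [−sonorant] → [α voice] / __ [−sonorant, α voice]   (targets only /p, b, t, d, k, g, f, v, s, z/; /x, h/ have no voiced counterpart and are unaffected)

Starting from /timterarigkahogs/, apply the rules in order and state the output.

Rule 1 (intervocalic h-deletion): /h/ occurs between vowels /a/ and /o/, so it deletes. /timterarigkahogs/ → timterarigkaogs.
Rule 2 (nasal place assimilation): /m/ precedes the alveolar consonant /t/, so it assimilates in place to [n]. /timterarigkaogs/ → tinterarigkaogs.
Rule 3 (regressive voicing assimilation): /g/ precedes the voiceless obstruent /k/, so it devoices to [k] by assimilation. /g/ precedes the voiceless obstruent /s/, so it devoices to [k] by assimilation. /tinterarigkaogs/ → tinterarikkaoks.

tinterarikkaoks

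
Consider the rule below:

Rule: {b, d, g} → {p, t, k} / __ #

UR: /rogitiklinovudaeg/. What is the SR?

rogitiklinovudaek

/g/ is a voiced stop in word-final position, so it devoices to [k].
Surface form: [rogitiklinovudaek].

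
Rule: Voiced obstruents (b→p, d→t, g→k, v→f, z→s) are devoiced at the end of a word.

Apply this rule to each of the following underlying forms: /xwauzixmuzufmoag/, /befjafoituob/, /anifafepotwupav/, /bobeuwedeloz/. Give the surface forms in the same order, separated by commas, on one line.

xwauzixmuzufmoak, befjafoituop, anifafepotwupaf, bobeuwedelos

/xwauzixmuzufmoag/: /g/ is a voiced obstruent in word-final position, so it devoices to [k]. → [xwauzixmuzufmoak].
/befjafoituob/: /b/ is a voiced obstruent in word-final position, so it devoices to [p]. → [befjafoituop].
/anifafepotwupav/: /v/ is a voiced obstruent in word-final position, so it devoices to [f]. → [anifafepotwupaf].
/bobeuwedeloz/: /z/ is a voiced obstruent in word-final position, so it devoices to [s]. → [bobeuwedelos].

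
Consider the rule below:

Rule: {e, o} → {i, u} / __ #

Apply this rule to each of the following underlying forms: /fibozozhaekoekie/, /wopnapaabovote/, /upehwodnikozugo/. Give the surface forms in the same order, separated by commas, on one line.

fibozozhaekoekii, wopnapaabovoti, upehwodnikozugu

/fibozozhaekoekie/: /e/ is a mid vowel in word-final position, so it raises to [i]. → [fibozozhaekoekii].
/wopnapaabovote/: /e/ is a mid vowel in word-final position, so it raises to [i]. → [wopnapaabovoti].
/upehwodnikozugo/: /o/ is a mid vowel in word-final position, so it raises to [u]. → [upehwodnikozugu].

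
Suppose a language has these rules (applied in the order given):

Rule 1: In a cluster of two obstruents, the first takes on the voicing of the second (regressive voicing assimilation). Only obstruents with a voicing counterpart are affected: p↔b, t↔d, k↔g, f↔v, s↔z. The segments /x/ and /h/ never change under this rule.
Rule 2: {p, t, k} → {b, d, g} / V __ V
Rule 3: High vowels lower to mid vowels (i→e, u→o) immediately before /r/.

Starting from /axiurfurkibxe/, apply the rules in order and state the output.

axiorforkipxe

Rule 1 (regressive voicing assimilation): /b/ precedes the voiceless obstruent /x/, so it devoices to [p] by assimilation. /axiurfurkibxe/ → axiurfurkipxe.
Rule 2 (intervocalic voicing): no segment meets the environment; /axiurfurkipxe/ is unchanged.
Rule 3 (pre-rhotic lowering): /u/ is a high vowel immediately before /r/, so it lowers to [o]. /u/ is a high vowel immediately before /r/, so it lowers to [o]. /axiurfurkipxe/ → axiorforkipxe.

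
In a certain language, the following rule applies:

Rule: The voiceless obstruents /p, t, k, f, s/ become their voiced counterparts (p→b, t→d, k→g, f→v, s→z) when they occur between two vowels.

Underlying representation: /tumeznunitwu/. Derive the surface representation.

tumeznunitwu

No segment of /tumeznunitwu/ meets the structural description of the rule, so the form surfaces unchanged.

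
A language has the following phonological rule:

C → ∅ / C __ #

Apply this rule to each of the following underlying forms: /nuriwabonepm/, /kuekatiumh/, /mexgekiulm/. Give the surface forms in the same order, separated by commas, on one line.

/nuriwabonepm/: /m/ is the second consonant of a word-final cluster /pm/, so it deletes. → [nuriwabonep].
/kuekatiumh/: /h/ is the second consonant of a word-final cluster /mh/, so it deletes. → [kuekatium].
/mexgekiulm/: /m/ is the second consonant of a word-final cluster /lm/, so it deletes. → [mexgekiul].

nuriwabonep, kuekatium, mexgekiul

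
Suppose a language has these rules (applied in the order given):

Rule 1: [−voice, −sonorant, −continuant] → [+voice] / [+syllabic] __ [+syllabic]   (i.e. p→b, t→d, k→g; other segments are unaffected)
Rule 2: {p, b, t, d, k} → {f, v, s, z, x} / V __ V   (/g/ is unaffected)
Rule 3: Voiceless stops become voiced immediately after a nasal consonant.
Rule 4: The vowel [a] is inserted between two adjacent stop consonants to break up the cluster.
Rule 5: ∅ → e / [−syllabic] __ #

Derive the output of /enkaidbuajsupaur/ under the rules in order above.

Rule 1 (intervocalic voicing): /p/ is a voiceless stop between vowels /u/ and /a/, so it voices to [b]. /enkaidbuajsupaur/ → enkaidbuajsubaur.
Rule 2 (intervocalic spirantization): /b/ is a stop between vowels /u/ and /a/, so it spirantizes to the fricative [v]. /enkaidbuajsubaur/ → enkaidbuajsuvaur.
Rule 3 (post-nasal voicing): /k/ is a voiceless stop immediately after the nasal /n/, so it voices to [g]. /enkaidbuajsuvaur/ → engaidbuajsuvaur.
Rule 4 (stop-cluster a-epenthesis): /d/ and /b/ form a stop–stop cluster, so [a] is inserted between them. /engaidbuajsuvaur/ → engaidabuajsuvaur.
Rule 5 (final e-epenthesis): the form ends in the consonant /r/, so [e] is inserted word-finally. /engaidabuajsuvaur/ → engaidabuajsuvaure.

engaidabuajsuvaure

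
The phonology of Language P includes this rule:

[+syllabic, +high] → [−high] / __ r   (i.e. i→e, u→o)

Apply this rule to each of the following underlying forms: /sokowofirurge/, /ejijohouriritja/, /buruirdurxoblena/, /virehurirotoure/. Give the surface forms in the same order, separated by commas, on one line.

sokowoferorge, ejijohooreritja, boruerdorxoblena, verehorerotoore

/sokowofirurge/: /i/ is a high vowel immediately before /r/, so it lowers to [e]. /u/ is a high vowel immediately before /r/, so it lowers to [o]. → [sokowoferorge].
/ejijohouriritja/: /u/ is a high vowel immediately before /r/, so it lowers to [o]. /i/ is a high vowel immediately before /r/, so it lowers to [e]. → [ejijohooreritja].
/buruirdurxoblena/: /u/ is a high vowel immediately before /r/, so it lowers to [o]. /i/ is a high vowel immediately before /r/, so it lowers to [e]. /u/ is a high vowel immediately before /r/, so it lowers to [o]. → [boruerdorxoblena].
/virehurirotoure/: /i/ is a high vowel immediately before /r/, so it lowers to [e]. /u/ is a high vowel immediately before /r/, so it lowers to [o]. /i/ is a high vowel immediately before /r/, so it lowers to [e]. /u/ is a high vowel immediately before /r/, so it lowers to [o]. → [verehorerotoore].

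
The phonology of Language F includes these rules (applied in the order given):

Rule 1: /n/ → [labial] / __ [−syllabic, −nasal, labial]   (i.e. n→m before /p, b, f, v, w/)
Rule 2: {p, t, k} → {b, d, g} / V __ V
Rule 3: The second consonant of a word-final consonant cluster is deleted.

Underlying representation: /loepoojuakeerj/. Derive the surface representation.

loeboojuageer

Rule 1 (nasal place assimilation): no segment meets the environment; /loepoojuakeerj/ is unchanged.
Rule 2 (intervocalic voicing): /p/ is a voiceless stop between vowels /e/ and /o/, so it voices to [b]. /k/ is a voiceless stop between vowels /a/ and /e/, so it voices to [g]. /loepoojuakeerj/ → loeboojuageerj.
Rule 3 (final cluster simplification): /j/ is the second consonant of a word-final cluster /rj/, so it deletes. /loeboojuageerj/ → loeboojuageer.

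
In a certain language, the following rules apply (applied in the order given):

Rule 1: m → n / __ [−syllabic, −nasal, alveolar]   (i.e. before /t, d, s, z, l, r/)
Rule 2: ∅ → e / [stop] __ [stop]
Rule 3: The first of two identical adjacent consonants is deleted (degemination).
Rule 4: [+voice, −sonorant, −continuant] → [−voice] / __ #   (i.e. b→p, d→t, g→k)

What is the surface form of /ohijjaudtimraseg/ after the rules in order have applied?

ohijaudetinrasek

Rule 1 (nasal place assimilation): /m/ precedes the alveolar consonant /r/, so it assimilates in place to [n]. /ohijjaudtimraseg/ → ohijjaudtinraseg.
Rule 2 (stop-cluster e-epenthesis): /d/ and /t/ form a stop–stop cluster, so [e] is inserted between them. /ohijjaudtinraseg/ → ohijjaudetinraseg.
Rule 3 (degemination): /jj/ is a geminate; the first /j/ deletes. /ohijjaudetinraseg/ → ohijaudetinraseg.
Rule 4 (final devoicing): /g/ is a voiced stop in word-final position, so it devoices to [k]. /ohijaudetinraseg/ → ohijaudetinrasek.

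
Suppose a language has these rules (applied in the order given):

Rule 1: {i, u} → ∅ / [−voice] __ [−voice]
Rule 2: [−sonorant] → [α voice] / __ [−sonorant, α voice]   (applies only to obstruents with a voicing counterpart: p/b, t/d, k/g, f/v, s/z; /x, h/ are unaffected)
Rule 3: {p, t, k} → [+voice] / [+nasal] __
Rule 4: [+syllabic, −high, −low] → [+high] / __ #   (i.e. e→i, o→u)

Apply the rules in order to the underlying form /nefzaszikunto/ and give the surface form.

Rule 1 (high vowel syncope): no segment meets the environment; /nefzaszikunto/ is unchanged.
Rule 2 (regressive voicing assimilation): /f/ precedes the voiced obstruent /z/, so it voices to [v] by assimilation. /s/ precedes the voiced obstruent /z/, so it voices to [z] by assimilation. /nefzaszikunto/ → nevzazzikunto.
Rule 3 (post-nasal voicing): /t/ is a voiceless stop immediately after the nasal /n/, so it voices to [d]. /nevzazzikunto/ → nevzazzikundo.
Rule 4 (final vowel raising): /o/ is a mid vowel in word-final position, so it raises to [u]. /nevzazzikundo/ → nevzazzikundu.

nevzazzikundu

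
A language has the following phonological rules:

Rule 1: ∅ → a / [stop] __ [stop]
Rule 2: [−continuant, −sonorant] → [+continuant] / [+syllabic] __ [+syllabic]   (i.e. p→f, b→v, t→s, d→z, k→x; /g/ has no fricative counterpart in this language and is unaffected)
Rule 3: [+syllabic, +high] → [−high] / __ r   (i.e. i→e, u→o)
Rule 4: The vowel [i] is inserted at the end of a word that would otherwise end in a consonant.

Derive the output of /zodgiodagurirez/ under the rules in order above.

Rule 1 (stop-cluster a-epenthesis): /d/ and /g/ form a stop–stop cluster, so [a] is inserted between them. /zodgiodagurirez/ → zodagiodagurirez.
Rule 2 (intervocalic spirantization): /d/ is a stop between vowels /o/ and /a/, so it spirantizes to the fricative [z]. /d/ is a stop between vowels /o/ and /a/, so it spirantizes to the fricative [z]. /zodagiodagurirez/ → zozagiozagurirez.
Rule 3 (pre-rhotic lowering): /u/ is a high vowel immediately before /r/, so it lowers to [o]. /i/ is a high vowel immediately before /r/, so it lowers to [e]. /zozagiozagurirez/ → zozagiozagorerez.
Rule 4 (final i-epenthesis): the form ends in the consonant /z/, so [i] is inserted word-finally. /zozagiozagorerez/ → zozagiozagorerezi.

zozagiozagorerezi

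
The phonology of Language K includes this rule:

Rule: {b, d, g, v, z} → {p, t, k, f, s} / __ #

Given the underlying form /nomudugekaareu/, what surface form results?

No segment of /nomudugekaareu/ meets the structural description of the rule, so the form surfaces unchanged.

nomudugekaareu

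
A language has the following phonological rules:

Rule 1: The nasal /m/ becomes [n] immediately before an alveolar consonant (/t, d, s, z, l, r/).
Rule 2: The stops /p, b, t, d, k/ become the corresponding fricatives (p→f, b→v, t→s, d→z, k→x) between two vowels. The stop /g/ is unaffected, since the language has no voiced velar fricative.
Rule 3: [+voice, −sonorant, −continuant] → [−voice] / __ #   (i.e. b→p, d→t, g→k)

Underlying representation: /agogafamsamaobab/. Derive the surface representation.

agogafansamaovap

Rule 1 (nasal place assimilation): /m/ precedes the alveolar consonant /s/, so it assimilates in place to [n]. /agogafamsamaobab/ → agogafansamaobab.
Rule 2 (intervocalic spirantization): /b/ is a stop between vowels /o/ and /a/, so it spirantizes to the fricative [v]. /agogafansamaobab/ → agogafansamaovab.
Rule 3 (final devoicing): /b/ is a voiced stop in word-final position, so it devoices to [p]. /agogafansamaovab/ → agogafansamaovap.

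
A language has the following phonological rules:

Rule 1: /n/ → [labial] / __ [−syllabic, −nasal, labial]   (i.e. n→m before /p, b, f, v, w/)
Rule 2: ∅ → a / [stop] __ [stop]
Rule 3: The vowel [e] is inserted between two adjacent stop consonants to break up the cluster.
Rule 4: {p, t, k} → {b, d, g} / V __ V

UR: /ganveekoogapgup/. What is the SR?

Rule 1 (nasal place assimilation): /n/ precedes the labial consonant /v/, so it assimilates in place to [m]. /ganveekoogapgup/ → gamveekoogapgup.
Rule 2 (stop-cluster a-epenthesis): /p/ and /g/ form a stop–stop cluster, so [a] is inserted between them. /gamveekoogapgup/ → gamveekoogapagup.
Rule 3 (stop-cluster e-epenthesis): no segment meets the environment; /gamveekoogapagup/ is unchanged.
Rule 4 (intervocalic voicing): /k/ is a voiceless stop between vowels /e/ and /o/, so it voices to [g]. /p/ is a voiceless stop between vowels /a/ and /a/, so it voices to [b]. /gamveekoogapagup/ → gamveegoogabagup.

gamveegoogabagup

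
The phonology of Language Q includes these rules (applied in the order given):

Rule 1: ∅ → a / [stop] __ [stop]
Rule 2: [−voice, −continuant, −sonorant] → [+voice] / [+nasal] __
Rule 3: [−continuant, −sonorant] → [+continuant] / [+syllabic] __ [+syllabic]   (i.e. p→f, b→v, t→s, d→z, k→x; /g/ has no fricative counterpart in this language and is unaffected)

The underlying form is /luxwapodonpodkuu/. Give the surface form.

luxwafozonbozaxuu

Rule 1 (stop-cluster a-epenthesis): /d/ and /k/ form a stop–stop cluster, so [a] is inserted between them. /luxwapodonpodkuu/ → luxwapodonpodakuu.
Rule 2 (post-nasal voicing): /p/ is a voiceless stop immediately after the nasal /n/, so it voices to [b]. /luxwapodonpodakuu/ → luxwapodonbodakuu.
Rule 3 (intervocalic spirantization): /p/ is a stop between vowels /a/ and /o/, so it spirantizes to the fricative [f]. /d/ is a stop between vowels /o/ and /o/, so it spirantizes to the fricative [z]. /d/ is a stop between vowels /o/ and /a/, so it spirantizes to the fricative [z]. /k/ is a stop between vowels /a/ and /u/, so it spirantizes to the fricative [x]. /luxwapodonbodakuu/ → luxwafozonbozaxuu.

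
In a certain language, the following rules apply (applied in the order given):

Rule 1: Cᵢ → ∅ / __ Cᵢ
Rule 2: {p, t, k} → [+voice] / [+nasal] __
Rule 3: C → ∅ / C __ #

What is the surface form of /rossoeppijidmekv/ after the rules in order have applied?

rosoepijidmek

Rule 1 (degemination): /ss/ is a geminate; the first /s/ deletes. /pp/ is a geminate; the first /p/ deletes. /rossoeppijidmekv/ → rosoepijidmekv.
Rule 2 (post-nasal voicing): no segment meets the environment; /rosoepijidmekv/ is unchanged.
Rule 3 (final cluster simplification): /v/ is the second consonant of a word-final cluster /kv/, so it deletes. /rosoepijidmekv/ → rosoepijidmek.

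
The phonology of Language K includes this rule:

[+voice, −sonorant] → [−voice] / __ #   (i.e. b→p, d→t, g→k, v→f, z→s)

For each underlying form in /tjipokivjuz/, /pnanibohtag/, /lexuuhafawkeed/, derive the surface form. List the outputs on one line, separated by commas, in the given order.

/tjipokivjuz/: /z/ is a voiced obstruent in word-final position, so it devoices to [s]. → [tjipokivjus].
/pnanibohtag/: /g/ is a voiced obstruent in word-final position, so it devoices to [k]. → [pnanibohtak].
/lexuuhafawkeed/: /d/ is a voiced obstruent in word-final position, so it devoices to [t]. → [lexuuhafawkeet].

tjipokivjus, pnanibohtak, lexuuhafawkeet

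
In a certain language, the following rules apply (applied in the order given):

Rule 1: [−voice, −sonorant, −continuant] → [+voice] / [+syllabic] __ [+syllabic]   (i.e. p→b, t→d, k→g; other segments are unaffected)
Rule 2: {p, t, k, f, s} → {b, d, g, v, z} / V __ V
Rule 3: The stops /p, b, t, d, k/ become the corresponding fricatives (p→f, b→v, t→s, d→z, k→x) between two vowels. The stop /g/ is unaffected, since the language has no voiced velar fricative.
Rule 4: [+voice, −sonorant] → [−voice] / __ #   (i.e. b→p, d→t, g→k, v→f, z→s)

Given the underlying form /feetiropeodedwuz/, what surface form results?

feeziroveozedwus

Rule 1 (intervocalic voicing): /t/ is a voiceless stop between vowels /e/ and /i/, so it voices to [d]. /p/ is a voiceless stop between vowels /o/ and /e/, so it voices to [b]. /feetiropeodedwuz/ → feedirobeodedwuz.
Rule 2 (intervocalic voicing): no segment meets the environment; /feedirobeodedwuz/ is unchanged.
Rule 3 (intervocalic spirantization): /d/ is a stop between vowels /e/ and /i/, so it spirantizes to the fricative [z]. /b/ is a stop between vowels /o/ and /e/, so it spirantizes to the fricative [v]. /d/ is a stop between vowels /o/ and /e/, so it spirantizes to the fricative [z]. /feedirobeodedwuz/ → feeziroveozedwuz.
Rule 4 (final devoicing): /z/ is a voiced obstruent in word-final position, so it devoices to [s]. /feeziroveozedwuz/ → feeziroveozedwus.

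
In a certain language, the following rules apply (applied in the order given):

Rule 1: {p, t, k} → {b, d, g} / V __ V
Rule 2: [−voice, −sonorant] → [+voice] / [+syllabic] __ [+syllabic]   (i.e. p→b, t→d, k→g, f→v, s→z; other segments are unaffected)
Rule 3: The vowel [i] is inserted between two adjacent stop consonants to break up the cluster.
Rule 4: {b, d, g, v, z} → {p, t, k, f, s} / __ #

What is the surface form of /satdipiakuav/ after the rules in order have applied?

Rule 1 (intervocalic voicing): /p/ is a voiceless stop between vowels /i/ and /i/, so it voices to [b]. /k/ is a voiceless stop between vowels /a/ and /u/, so it voices to [g]. /satdipiakuav/ → satdibiaguav.
Rule 2 (intervocalic voicing): no segment meets the environment; /satdibiaguav/ is unchanged.
Rule 3 (stop-cluster i-epenthesis): /t/ and /d/ form a stop–stop cluster, so [i] is inserted between them. /satdibiaguav/ → satidibiaguav.
Rule 4 (final devoicing): /v/ is a voiced obstruent in word-final position, so it devoices to [f]. /satidibiaguav/ → satidibiaguaf.

satidibiaguaf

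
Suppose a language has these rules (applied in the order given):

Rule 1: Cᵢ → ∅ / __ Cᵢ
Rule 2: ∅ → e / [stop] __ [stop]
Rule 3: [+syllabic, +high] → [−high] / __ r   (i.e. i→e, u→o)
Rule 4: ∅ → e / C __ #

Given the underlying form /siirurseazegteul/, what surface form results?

Rule 1 (degemination): no segment meets the environment; /siirurseazegteul/ is unchanged.
Rule 2 (stop-cluster e-epenthesis): /g/ and /t/ form a stop–stop cluster, so [e] is inserted between them. /siirurseazegteul/ → siirurseazegeteul.
Rule 3 (pre-rhotic lowering): /i/ is a high vowel immediately before /r/, so it lowers to [e]. /u/ is a high vowel immediately before /r/, so it lowers to [o]. /siirurseazegeteul/ → sierorseazegeteul.
Rule 4 (final e-epenthesis): the form ends in the consonant /l/, so [e] is inserted word-finally. /sierorseazegeteul/ → sierorseazegeteule.

sierorseazegeteule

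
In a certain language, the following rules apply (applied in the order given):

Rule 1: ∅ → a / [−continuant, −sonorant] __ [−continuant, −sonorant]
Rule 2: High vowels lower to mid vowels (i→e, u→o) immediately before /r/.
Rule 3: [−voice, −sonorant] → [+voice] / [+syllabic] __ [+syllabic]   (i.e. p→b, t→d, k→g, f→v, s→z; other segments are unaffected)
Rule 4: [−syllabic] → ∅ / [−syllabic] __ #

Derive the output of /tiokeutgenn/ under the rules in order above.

tiogeudagen

Rule 1 (stop-cluster a-epenthesis): /t/ and /g/ form a stop–stop cluster, so [a] is inserted between them. /tiokeutgenn/ → tiokeutagenn.
Rule 2 (pre-rhotic lowering): no segment meets the environment; /tiokeutagenn/ is unchanged.
Rule 3 (intervocalic voicing): /k/ is a voiceless obstruent between vowels /o/ and /e/, so it voices to [g]. /t/ is a voiceless obstruent between vowels /u/ and /a/, so it voices to [d]. /tiokeutagenn/ → tiogeudagenn.
Rule 4 (final cluster simplification): /n/ is the second consonant of a word-final cluster /nn/, so it deletes. /tiogeudagenn/ → tiogeudagen.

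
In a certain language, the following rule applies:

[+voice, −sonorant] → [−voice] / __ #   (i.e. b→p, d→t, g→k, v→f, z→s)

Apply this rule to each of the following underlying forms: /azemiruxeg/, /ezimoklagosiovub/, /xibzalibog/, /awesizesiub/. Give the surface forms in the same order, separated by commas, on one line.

azemiruxek, ezimoklagosiovup, xibzalibok, awesizesiup

/azemiruxeg/: /g/ is a voiced obstruent in word-final position, so it devoices to [k]. → [azemiruxek].
/ezimoklagosiovub/: /b/ is a voiced obstruent in word-final position, so it devoices to [p]. → [ezimoklagosiovup].
/xibzalibog/: /g/ is a voiced obstruent in word-final position, so it devoices to [k]. → [xibzalibok].
/awesizesiub/: /b/ is a voiced obstruent in word-final position, so it devoices to [p]. → [awesizesiup].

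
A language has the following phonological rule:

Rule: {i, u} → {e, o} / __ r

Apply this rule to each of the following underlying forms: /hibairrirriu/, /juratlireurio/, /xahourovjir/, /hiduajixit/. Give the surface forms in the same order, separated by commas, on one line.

/hibairrirriu/: /i/ is a high vowel immediately before /r/, so it lowers to [e]. /i/ is a high vowel immediately before /r/, so it lowers to [e]. → [hibaerrerriu].
/juratlireurio/: /u/ is a high vowel immediately before /r/, so it lowers to [o]. /i/ is a high vowel immediately before /r/, so it lowers to [e]. /u/ is a high vowel immediately before /r/, so it lowers to [o]. → [joratlereorio].
/xahourovjir/: /u/ is a high vowel immediately before /r/, so it lowers to [o]. /i/ is a high vowel immediately before /r/, so it lowers to [e]. → [xahoorovjer].
/hiduajixit/: the rule's environment is not met; surfaces unchanged as [hiduajixit].

hibaerrerriu, joratlereorio, xahoorovjer, hiduajixit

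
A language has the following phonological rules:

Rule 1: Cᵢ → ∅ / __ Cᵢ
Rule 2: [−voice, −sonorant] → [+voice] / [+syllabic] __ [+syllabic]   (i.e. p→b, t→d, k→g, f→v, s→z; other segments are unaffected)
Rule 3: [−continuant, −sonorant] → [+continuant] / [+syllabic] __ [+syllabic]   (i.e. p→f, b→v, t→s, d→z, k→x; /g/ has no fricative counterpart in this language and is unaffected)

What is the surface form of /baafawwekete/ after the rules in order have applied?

Rule 1 (degemination): /ww/ is a geminate; the first /w/ deletes. /baafawwekete/ → baafawekete.
Rule 2 (intervocalic voicing): /f/ is a voiceless obstruent between vowels /a/ and /a/, so it voices to [v]. /k/ is a voiceless obstruent between vowels /e/ and /e/, so it voices to [g]. /t/ is a voiceless obstruent between vowels /e/ and /e/, so it voices to [d]. /baafawekete/ → baavawegede.
Rule 3 (intervocalic spirantization): /d/ is a stop between vowels /e/ and /e/, so it spirantizes to the fricative [z]. /baavawegede/ → baavawegeze.

baavawegeze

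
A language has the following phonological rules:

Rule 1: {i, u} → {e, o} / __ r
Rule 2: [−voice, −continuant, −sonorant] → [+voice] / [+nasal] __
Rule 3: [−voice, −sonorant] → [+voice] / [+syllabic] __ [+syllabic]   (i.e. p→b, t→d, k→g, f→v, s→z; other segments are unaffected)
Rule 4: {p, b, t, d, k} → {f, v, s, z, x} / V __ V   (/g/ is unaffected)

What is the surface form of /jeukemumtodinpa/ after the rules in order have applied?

Rule 1 (pre-rhotic lowering): no segment meets the environment; /jeukemumtodinpa/ is unchanged.
Rule 2 (post-nasal voicing): /t/ is a voiceless stop immediately after the nasal /m/, so it voices to [d]. /p/ is a voiceless stop immediately after the nasal /n/, so it voices to [b]. /jeukemumtodinpa/ → jeukemumdodinba.
Rule 3 (intervocalic voicing): /k/ is a voiceless obstruent between vowels /u/ and /e/, so it voices to [g]. /jeukemumdodinba/ → jeugemumdodinba.
Rule 4 (intervocalic spirantization): /d/ is a stop between vowels /o/ and /i/, so it spirantizes to the fricative [z]. /jeugemumdodinba/ → jeugemumdozinba.

jeugemumdozinba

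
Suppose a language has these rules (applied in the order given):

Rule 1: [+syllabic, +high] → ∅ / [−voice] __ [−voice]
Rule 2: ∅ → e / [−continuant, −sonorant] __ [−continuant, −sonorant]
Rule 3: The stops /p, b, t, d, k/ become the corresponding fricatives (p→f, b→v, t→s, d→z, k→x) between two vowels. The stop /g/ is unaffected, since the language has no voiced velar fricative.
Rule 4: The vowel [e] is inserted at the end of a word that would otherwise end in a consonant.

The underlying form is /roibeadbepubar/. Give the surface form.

Rule 1 (high vowel syncope): no segment meets the environment; /roibeadbepubar/ is unchanged.
Rule 2 (stop-cluster e-epenthesis): /d/ and /b/ form a stop–stop cluster, so [e] is inserted between them. /roibeadbepubar/ → roibeadebepubar.
Rule 3 (intervocalic spirantization): /b/ is a stop between vowels /i/ and /e/, so it spirantizes to the fricative [v]. /d/ is a stop between vowels /a/ and /e/, so it spirantizes to the fricative [z]. /b/ is a stop between vowels /e/ and /e/, so it spirantizes to the fricative [v]. /p/ is a stop between vowels /e/ and /u/, so it spirantizes to the fricative [f]. /b/ is a stop between vowels /u/ and /a/, so it spirantizes to the fricative [v]. /roibeadebepubar/ → roiveazevefuvar.
Rule 4 (final e-epenthesis): the form ends in the consonant /r/, so [e] is inserted word-finally. /roiveazevefuvar/ → roiveazevefuvare.

roiveazevefuvare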